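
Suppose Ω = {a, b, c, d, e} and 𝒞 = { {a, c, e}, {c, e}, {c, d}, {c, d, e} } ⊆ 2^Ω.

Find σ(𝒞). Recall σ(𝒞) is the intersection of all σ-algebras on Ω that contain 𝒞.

σ(𝒞) (32 sets): { {}, {a}, {b}, {c}, {d}, {e}, {a, b}, {a, c}, {a, d}, {a, e}, {b, c}, {b, d}, {b, e}, {c, d}, {c, e}, {d, e}, {a, b, c}, {a, b, d}, {a, b, e}, {a, c, d}, {a, c, e}, {a, d, e}, {b, c, d}, {b, c, e}, {b, d, e}, {c, d, e}, {a, b, c, d}, {a, b, c, e}, {a, b, d, e}, {a, c, d, e}, {b, c, d, e}, Ω }

Check:
Start: 𝒞 ∪ {∅, Ω} = { {}, {c, d}, {c, e}, {a, c, e}, {c, d, e}, Ω }.
Iteration 1. New:
  {a, b}  = {c, d, e}ᶜ
  {b, d}  = {a, c, e}ᶜ
  {a, b, d}  = {c, e}ᶜ
  {a, b, e}  = {c, d}ᶜ
  {a, c, d, e}  = {c, d, e} ∪ {a, c, e}
  [11 total]
Iteration 2: +6 →
  {b}  = {a, c, d, e}ᶜ
  {b, c, d}  = {c, d} ∪ {b, d}
  {a, b, c, d}  = {c, d} ∪ {a, b}
  {a, b, c, e}  = {a, b} ∪ {a, c, e}
  {a, b, d, e}  = {a, b, d} ∪ {a, b, e}
  {b, c, d, e}  = {c, d, e} ∪ {b, d}
  [17 total]
Iteration 3: +6 →
  {a}  = {b, c, d, e}ᶜ
  {c}  = {a, b, d, e}ᶜ
  {d}  = {a, b, c, e}ᶜ
  {e}  = {a, b, c, d}ᶜ
  {a, e}  = {b, c, d}ᶜ
  {b, c, e}  = {c, e} ∪ {b}
  [23 total]
Iteration 4: +9 →
  {a, c}  = {c} ∪ {a}
  {a, d}  = {b, c, e}ᶜ
  {b, c}  = {b} ∪ {c}
  {b, e}  = {b} ∪ {e}
  {d, e}  = {e} ∪ {d}
  {a, b, c}  = {a, b} ∪ {c}
  {a, c, d}  = {c, d} ∪ {a}
  {a, d, e}  = {a, e} ∪ {d}
  {b, d, e}  = {e} ∪ {b, d}
  [32 total]
Iteration 5: no new sets; the family is a σ-algebra.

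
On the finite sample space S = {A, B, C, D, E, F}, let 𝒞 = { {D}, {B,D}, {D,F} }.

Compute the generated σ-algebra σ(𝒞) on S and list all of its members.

Answer: σ(𝒞) = { {}, {B}, {D}, {F}, {B,D}, {B,F}, {D,F}, {A,C,E}, {B,D,F}, {A,B,C,E}, {A,C,D,E}, {A,C,E,F}, {A,B,C,D,E}, {A,B,C,E,F}, {A,C,D,E,F}, S }

Derivation:
Initial family (5 sets): { {}, {D}, {B,D}, {D,F}, S }.
Step 1: +4 →
  {B,D,F}  = {D,F} ∪ {B,D}
  {A,B,C,E}  = S∖{D,F}
  {A,C,E,F}  = S∖{B,D}
  {A,B,C,E,F}  = S∖{D}
  (now 9)
Step 2 (3 new):
  {A,C,E}  = S∖{B,D,F}
  {A,B,C,D,E}  = {D} ∪ {A,B,C,E}
  {A,C,D,E,F}  = {A,C,E,F} ∪ {D}
  (now 12)
Step 3: 3 new —
  {B}  = S∖{A,C,D,E,F}
  {F}  = S∖{A,B,C,D,E}
  {A,C,D,E}  = {D} ∪ {A,C,E}
  (now 15)
Step 4 (1 new):
  {B,F}  = S∖{A,C,D,E}
  (now 16)
After Step 5 the family is unchanged; done.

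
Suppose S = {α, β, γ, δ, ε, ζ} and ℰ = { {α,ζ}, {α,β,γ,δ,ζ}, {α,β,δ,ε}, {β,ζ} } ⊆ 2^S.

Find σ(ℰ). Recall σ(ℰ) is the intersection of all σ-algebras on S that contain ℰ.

Start: ℰ ∪ {∅, S} = { {}, {α,ζ}, {β,ζ}, {α,β,δ,ε}, {α,β,γ,δ,ζ}, S }.
Iteration 1: +6 →
  {ε}  = complement {α,β,γ,δ,ζ}
  {γ,ζ}  = complement {α,β,δ,ε}
  {α,β,ζ}  = {α,ζ} ∪ {β,ζ}
  {α,γ,δ,ε}  = complement {β,ζ}
  {β,γ,δ,ε}  = complement {α,ζ}
  {α,β,δ,ε,ζ}  = {α,ζ} ∪ {α,β,δ,ε}
  |family| = 12
Iteration 2 adds 12:
  {γ}  = complement {α,β,δ,ε,ζ}
  {α,γ,ζ}  = {α,ζ} ∪ {γ,ζ}
  {α,ε,ζ}  = {α,ζ} ∪ {ε}
  {β,γ,ζ}  = {β,ζ} ∪ {γ,ζ}
  {β,ε,ζ}  = {β,ζ} ∪ {ε}
  {γ,δ,ε}  = complement {α,β,ζ}
  {γ,ε,ζ}  = {ε} ∪ {γ,ζ}
  {α,β,γ,ζ}  = {γ,ζ} ∪ {α,β,ζ}
  {α,β,ε,ζ}  = {ε} ∪ {α,β,ζ}
  {α,β,γ,δ,ε}  = {β,γ,δ,ε} ∪ {α,β,δ,ε}
  {α,γ,δ,ε,ζ}  = {α,ζ} ∪ {α,γ,δ,ε}
  {β,γ,δ,ε,ζ}  = {β,ζ} ∪ {β,γ,δ,ε}
  |family| = 24
Iteration 3 adds 15:
  {α}  = complement {β,γ,δ,ε,ζ}
  {β}  = complement {α,γ,δ,ε,ζ}
  {ζ}  = complement {α,β,γ,δ,ε}
  {γ,δ}  = complement {α,β,ε,ζ}
  {γ,ε}  = {ε} ∪ {γ}
  {δ,ε}  = complement {α,β,γ,ζ}
  {α,β,δ}  = complement {γ,ε,ζ}
  {α,γ,δ}  = complement {β,ε,ζ}
  {α,δ,ε}  = complement {β,γ,ζ}
  {β,γ,δ}  = complement {α,ε,ζ}
  {β,δ,ε}  = complement {α,γ,ζ}
  {α,γ,ε,ζ}  = {α,γ,ζ} ∪ {α,ε,ζ}
  {β,γ,ε,ζ}  = {β,γ,ζ} ∪ {β,ε,ζ}
  {γ,δ,ε,ζ}  = {γ,δ,ε} ∪ {γ,ζ}
  {α,β,γ,ε,ζ}  = {α,γ,ζ} ∪ {α,β,ε,ζ}
  |family| = 39
Iteration 4: +19 →
  {δ}  = complement {α,β,γ,ε,ζ}
  {α,β}  = complement {γ,δ,ε,ζ}
  {α,γ}  = {γ} ∪ {α}
  {α,δ}  = complement {β,γ,ε,ζ}
  {α,ε}  = {α} ∪ {ε}
  {β,γ}  = {β} ∪ {γ}
  {β,δ}  = complement {α,γ,ε,ζ}
  {β,ε}  = {β} ∪ {ε}
  {ε,ζ}  = {ζ} ∪ {ε}
  {α,γ,ε}  = {γ,ε} ∪ {α}
  {β,γ,ε}  = {β} ∪ {γ,ε}
  {γ,δ,ζ}  = {γ,δ} ∪ {γ,ζ}
  {δ,ε,ζ}  = {δ,ε} ∪ {ζ}
  {α,β,γ,δ}  = {γ,δ} ∪ {α,β,δ}
  {α,β,δ,ζ}  = complement {γ,ε}
  {α,γ,δ,ζ}  = {γ,δ} ∪ {α,γ,ζ}
  {α,δ,ε,ζ}  = {α,ζ} ∪ {δ,ε}
  {β,γ,δ,ζ}  = {γ,δ} ∪ {β,γ,ζ}
  {β,δ,ε,ζ}  = {δ,ε} ∪ {β,ζ}
  |family| = 58
Iteration 5: 6 new —
  {δ,ζ}  = {ζ} ∪ {δ}
  {α,β,γ}  = complement {δ,ε,ζ}
  {α,β,ε}  = complement {γ,δ,ζ}
  {α,δ,ζ}  = complement {β,γ,ε}
  {β,δ,ζ}  = complement {α,γ,ε}
  {α,β,γ,ε}  = {β,ε} ∪ {α,γ,ε}
  |family| = 64
Iteration 6: closed — nothing new.

Therefore σ(ℰ) = { {}, {α}, {β}, {γ}, {δ}, {ε}, {ζ}, {α,β}, {α,γ}, {α,δ}, {α,ε}, {α,ζ}, {β,γ}, {β,δ}, {β,ε}, {β,ζ}, {γ,δ}, {γ,ε}, {γ,ζ}, {δ,ε}, {δ,ζ}, {ε,ζ}, {α,β,γ}, {α,β,δ}, {α,β,ε}, {α,β,ζ}, {α,γ,δ}, {α,γ,ε}, {α,γ,ζ}, {α,δ,ε}, {α,δ,ζ}, {α,ε,ζ}, {β,γ,δ}, {β,γ,ε}, {β,γ,ζ}, {β,δ,ε}, {β,δ,ζ}, {β,ε,ζ}, {γ,δ,ε}, {γ,δ,ζ}, {γ,ε,ζ}, {δ,ε,ζ}, {α,β,γ,δ}, {α,β,γ,ε}, {α,β,γ,ζ}, {α,β,δ,ε}, {α,β,δ,ζ}, {α,β,ε,ζ}, {α,γ,δ,ε}, {α,γ,δ,ζ}, {α,γ,ε,ζ}, {α,δ,ε,ζ}, {β,γ,δ,ε}, {β,γ,δ,ζ}, {β,γ,ε,ζ}, {β,δ,ε,ζ}, {γ,δ,ε,ζ}, {α,β,γ,δ,ε}, {α,β,γ,δ,ζ}, {α,β,γ,ε,ζ}, {α,β,δ,ε,ζ}, {α,γ,δ,ε,ζ}, {β,γ,δ,ε,ζ}, S } (|σ(ℰ)| = 64).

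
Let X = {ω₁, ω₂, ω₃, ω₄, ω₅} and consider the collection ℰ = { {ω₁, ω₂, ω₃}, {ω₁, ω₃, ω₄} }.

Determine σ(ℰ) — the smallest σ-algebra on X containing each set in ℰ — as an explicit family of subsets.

σ(ℰ) (16 sets): { {}, {ω₂}, {ω₄}, {ω₅}, {ω₁, ω₃}, {ω₂, ω₄}, {ω₂, ω₅}, {ω₄, ω₅}, {ω₁, ω₂, ω₃}, {ω₁, ω₃, ω₄}, {ω₁, ω₃, ω₅}, {ω₂, ω₄, ω₅}, {ω₁, ω₂, ω₃, ω₄}, {ω₁, ω₂, ω₃, ω₅}, {ω₁, ω₃, ω₄, ω₅}, X }

Derivation:
Start: ℰ ∪ {∅, X} = { {}, {ω₁, ω₂, ω₃}, {ω₁, ω₃, ω₄}, X }.
Step 1: +3 →
  {ω₂, ω₅}  = complement {ω₁, ω₃, ω₄}
  {ω₄, ω₅}  = complement {ω₁, ω₂, ω₃}
  {ω₁, ω₂, ω₃, ω₄}  = {ω₁, ω₂, ω₃} ∪ {ω₁, ω₃, ω₄}
Step 2 (4 new):
  {ω₅}  = complement {ω₁, ω₂, ω₃, ω₄}
  {ω₂, ω₄, ω₅}  = {ω₄, ω₅} ∪ {ω₂, ω₅}
  {ω₁, ω₂, ω₃, ω₅}  = {ω₂, ω₅} ∪ {ω₁, ω₂, ω₃}
  {ω₁, ω₃, ω₄, ω₅}  = {ω₄, ω₅} ∪ {ω₁, ω₃, ω₄}
Step 3 (3 new):
  {ω₂}  = complement {ω₁, ω₃, ω₄, ω₅}
  {ω₄}  = complement {ω₁, ω₂, ω₃, ω₅}
  {ω₁, ω₃}  = complement {ω₂, ω₄, ω₅}
Step 4 adds 2:
  {ω₂, ω₄}  = {ω₄} ∪ {ω₂}
  {ω₁, ω₃, ω₅}  = {ω₁, ω₃} ∪ {ω₅}
Step 5: already closed under ᶜ and ∪.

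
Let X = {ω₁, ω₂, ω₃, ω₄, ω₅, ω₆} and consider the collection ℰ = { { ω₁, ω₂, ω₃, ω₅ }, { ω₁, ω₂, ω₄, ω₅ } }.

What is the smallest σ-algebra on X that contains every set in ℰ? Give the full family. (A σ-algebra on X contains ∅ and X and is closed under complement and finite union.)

Take S₀ = ℰ ∪ {∅, X} = { {  }, { ω₁, ω₂, ω₃, ω₅ }, { ω₁, ω₂, ω₄, ω₅ }, X }.
Iteration 1 (3 new):
  { ω₃, ω₆ }  = { ω₁, ω₂, ω₄, ω₅ }ᶜ
  { ω₄, ω₆ }  = { ω₁, ω₂, ω₃, ω₅ }ᶜ
  { ω₁, ω₂, ω₃, ω₄, ω₅ }  = { ω₁, ω₂, ω₃, ω₅ } ∪ { ω₁, ω₂, ω₄, ω₅ }
Iteration 2: +4 →
  { ω₆ }  = { ω₁, ω₂, ω₃, ω₄, ω₅ }ᶜ
  { ω₃, ω₄, ω₆ }  = { ω₃, ω₆ } ∪ { ω₄, ω₆ }
  { ω₁, ω₂, ω₃, ω₅, ω₆ }  = { ω₃, ω₆ } ∪ { ω₁, ω₂, ω₃, ω₅ }
  { ω₁, ω₂, ω₄, ω₅, ω₆ }  = { ω₄, ω₆ } ∪ { ω₁, ω₂, ω₄, ω₅ }
Iteration 3 (3 new):
  { ω₃ }  = { ω₁, ω₂, ω₄, ω₅, ω₆ }ᶜ
  { ω₄ }  = { ω₁, ω₂, ω₃, ω₅, ω₆ }ᶜ
  { ω₁, ω₂, ω₅ }  = { ω₃, ω₄, ω₆ }ᶜ
Iteration 4 (2 new):
  { ω₃, ω₄ }  = { ω₃ } ∪ { ω₄ }
  { ω₁, ω₂, ω₅, ω₆ }  = { ω₁, ω₂, ω₅ } ∪ { ω₆ }
Iteration 5 adds nothing — fixpoint reached.

|σ(ℰ)| = 16.  σ(ℰ) = { {  }, { ω₃ }, { ω₄ }, { ω₆ }, { ω₃, ω₄ }, { ω₃, ω₆ }, { ω₄, ω₆ }, { ω₁, ω₂, ω₅ }, { ω₃, ω₄, ω₆ }, { ω₁, ω₂, ω₃, ω₅ }, { ω₁, ω₂, ω₄, ω₅ }, { ω₁, ω₂, ω₅, ω₆ }, { ω₁, ω₂, ω₃, ω₄, ω₅ }, { ω₁, ω₂, ω₃, ω₅, ω₆ }, { ω₁, ω₂, ω₄, ω₅, ω₆ }, X }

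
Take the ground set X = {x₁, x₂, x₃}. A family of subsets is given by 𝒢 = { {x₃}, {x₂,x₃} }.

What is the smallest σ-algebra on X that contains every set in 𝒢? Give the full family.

σ(𝒢) (8 sets): { {}, {x₁}, {x₂}, {x₃}, {x₁,x₂}, {x₁,x₃}, {x₂,x₃}, X }

Working:
Take S₀ = 𝒢 ∪ {∅, X} = { {}, {x₃}, {x₂,x₃}, X }.
Round 1: +2 →
  {x₁}  = {x₂,x₃}ᶜ
  {x₁,x₂}  = {x₃}ᶜ
  |family| = 6
Round 2 adds 1:
  {x₁,x₃}  = {x₃} ∪ {x₁}
  |family| = 7
Round 3: 1 new —
  {x₂}  = {x₁,x₃}ᶜ
  |family| = 8
Round 4: closed — nothing new.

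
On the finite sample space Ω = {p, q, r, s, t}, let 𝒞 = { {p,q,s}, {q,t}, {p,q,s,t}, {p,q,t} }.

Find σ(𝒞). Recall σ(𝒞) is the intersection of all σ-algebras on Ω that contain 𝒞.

σ(𝒞) (32 sets): { {}, {p}, {q}, {r}, {s}, {t}, {p,q}, {p,r}, {p,s}, {p,t}, {q,r}, {q,s}, {q,t}, {r,s}, {r,t}, {s,t}, {p,q,r}, {p,q,s}, {p,q,t}, {p,r,s}, {p,r,t}, {p,s,t}, {q,r,s}, {q,r,t}, {q,s,t}, {r,s,t}, {p,q,r,s}, {p,q,r,t}, {p,q,s,t}, {p,r,s,t}, {q,r,s,t}, Ω }

Check:
Take S₀ = 𝒞 ∪ {∅, Ω} = { {}, {q,t}, {p,q,s}, {p,q,t}, {p,q,s,t}, Ω }.
Iteration 1: 4 new —
  {r}  = Ω∖{p,q,s,t}
  {r,s}  = Ω∖{p,q,t}
  {r,t}  = Ω∖{p,q,s}
  {p,r,s}  = Ω∖{q,t}
  — 10 sets.
Iteration 2: +6 →
  {q,r,t}  = {q,t} ∪ {r}
  {r,s,t}  = {r,s} ∪ {r,t}
  {p,q,r,s}  = {r,s} ∪ {p,q,s}
  {p,q,r,t}  = {r} ∪ {p,q,t}
  {p,r,s,t}  = {p,r,s} ∪ {r,t}
  {q,r,s,t}  = {q,t} ∪ {r,s}
  — 16 sets.
Iteration 3: 6 new —
  {p}  = Ω∖{q,r,s,t}
  {q}  = Ω∖{p,r,s,t}
  {s}  = Ω∖{p,q,r,t}
  {t}  = Ω∖{p,q,r,s}
  {p,q}  = Ω∖{r,s,t}
  {p,s}  = Ω∖{q,r,t}
  — 22 sets.
Iteration 4. New:
  {p,r}  = {r} ∪ {p}
  {p,t}  = {t} ∪ {p}
  {q,r}  = {q} ∪ {r}
  {q,s}  = {q} ∪ {s}
  {s,t}  = {t} ∪ {s}
  {p,q,r}  = {p,q} ∪ {r}
  {p,r,t}  = {r,t} ∪ {p}
  {p,s,t}  = {t} ∪ {p,s}
  {q,r,s}  = {r,s} ∪ {q}
  {q,s,t}  = {q,t} ∪ {s}
  — 32 sets.
After Iteration 5 the family is unchanged; done.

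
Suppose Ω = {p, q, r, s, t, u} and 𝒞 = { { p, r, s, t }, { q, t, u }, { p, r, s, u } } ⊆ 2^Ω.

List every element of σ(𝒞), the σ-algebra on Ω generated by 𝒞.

Take S₀ = 𝒞 ∪ {∅, Ω} = { {}, { q, t, u }, { p, r, s, t }, { p, r, s, u }, Ω }.
Round 1: 4 new —
  { q, t }  = Ω∖{ p, r, s, u }
  { q, u }  = Ω∖{ p, r, s, t }
  { p, r, s }  = Ω∖{ q, t, u }
  { p, r, s, t, u }  = { p, r, s, t } ∪ { p, r, s, u }
Round 2 adds 3:
  { q }  = Ω∖{ p, r, s, t, u }
  { p, q, r, s, t }  = { q, t } ∪ { p, r, s }
  { p, q, r, s, u }  = { q, u } ∪ { p, r, s }
Round 3. New:
  { t }  = Ω∖{ p, q, r, s, u }
  { u }  = Ω∖{ p, q, r, s, t }
  { p, q, r, s }  = { p, r, s } ∪ { q }
Round 4: +1 →
  { t, u }  = Ω∖{ p, q, r, s }
Round 5 adds nothing — fixpoint reached.

|σ(𝒞)| = 16.  σ(𝒞) = { {}, { q }, { t }, { u }, { q, t }, { q, u }, { t, u }, { p, r, s }, { q, t, u }, { p, q, r, s }, { p, r, s, t }, { p, r, s, u }, { p, q, r, s, t }, { p, q, r, s, u }, { p, r, s, t, u }, Ω }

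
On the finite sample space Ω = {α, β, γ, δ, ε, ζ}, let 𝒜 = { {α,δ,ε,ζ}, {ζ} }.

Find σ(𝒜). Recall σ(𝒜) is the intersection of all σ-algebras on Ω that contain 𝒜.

Begin from { ∅, {ζ}, {α,δ,ε,ζ}, Ω } (that is, 𝒜 plus ∅ and Ω).
Pass 1 adds 2:
  {β,γ}  = {α,δ,ε,ζ}ᶜ
  {α,β,γ,δ,ε}  = {ζ}ᶜ
  |family| = 6
Pass 2. New:
  {β,γ,ζ}  = {β,γ} ∪ {ζ}
  |family| = 7
Pass 3 adds 1:
  {α,δ,ε}  = {β,γ,ζ}ᶜ
  |family| = 8
Pass 4 adds nothing — fixpoint reached.

Hence σ(𝒜) has 8 members: { ∅, {ζ}, {β,γ}, {α,δ,ε}, {β,γ,ζ}, {α,δ,ε,ζ}, {α,β,γ,δ,ε}, Ω }.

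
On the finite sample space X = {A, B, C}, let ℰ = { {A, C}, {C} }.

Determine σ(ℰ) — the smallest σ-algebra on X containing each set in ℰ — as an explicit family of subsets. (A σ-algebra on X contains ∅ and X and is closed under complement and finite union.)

Answer: σ(ℰ) = { {}, {A}, {B}, {C}, {A, B}, {A, C}, {B, C}, X }

Check:
Take S₀ = ℰ ∪ {∅, X} = { {}, {C}, {A, C}, X }.
Iteration 1 adds 2:
  {B}  = ᶜ of {A, C}
  {A, B}  = ᶜ of {C}
Iteration 2. New:
  {B, C}  = {C} ∪ {B}
Iteration 3: 1 new —
  {A}  = ᶜ of {B, C}
Iteration 4 adds nothing — fixpoint reached.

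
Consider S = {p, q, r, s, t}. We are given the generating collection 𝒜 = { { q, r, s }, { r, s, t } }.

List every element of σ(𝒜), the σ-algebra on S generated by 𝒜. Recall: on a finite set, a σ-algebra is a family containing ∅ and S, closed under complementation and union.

σ(𝒜) = { {  }, { p }, { q }, { t }, { p, q }, { p, t }, { q, t }, { r, s }, { p, q, t }, { p, r, s }, { q, r, s }, { r, s, t }, { p, q, r, s }, { p, r, s, t }, { q, r, s, t }, S }

Check:
Seed the family with 𝒜 together with ∅ and S: { {  }, { q, r, s }, { r, s, t }, S }.
Round 1: +3 →
  { p, q }  = S∖{ r, s, t }
  { p, t }  = S∖{ q, r, s }
  { q, r, s, t }  = { q, r, s } ∪ { r, s, t }
  (now 7)
Round 2: 4 new —
  { p }  = S∖{ q, r, s, t }
  { p, q, t }  = { p, q } ∪ { p, t }
  { p, q, r, s }  = { q, r, s } ∪ { p, q }
  { p, r, s, t }  = { r, s, t } ∪ { p, t }
  (now 11)
Round 3 adds 3:
  { q }  = S∖{ p, r, s, t }
  { t }  = S∖{ p, q, r, s }
  { r, s }  = S∖{ p, q, t }
  (now 14)
Round 4: 2 new —
  { q, t }  = { q } ∪ { t }
  { p, r, s }  = { r, s } ∪ { p }
  (now 16)
Round 5 adds nothing — fixpoint reached.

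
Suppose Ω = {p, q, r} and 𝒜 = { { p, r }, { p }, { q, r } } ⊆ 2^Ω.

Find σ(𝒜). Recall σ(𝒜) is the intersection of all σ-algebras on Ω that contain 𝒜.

|σ(𝒜)| = 8.  σ(𝒜) = { {  }, { p }, { q }, { r }, { p, q }, { p, r }, { q, r }, Ω }

Check:
Take S₀ = 𝒜 ∪ {∅, Ω} = { {  }, { p }, { p, r }, { q, r }, Ω }.
Round 1: +1 →
  { q }  = ᶜ of { p, r }
  (now 6)
Round 2: 1 new —
  { p, q }  = { q } ∪ { p }
  (now 7)
Round 3. New:
  { r }  = ᶜ of { p, q }
  (now 8)
Round 4 adds nothing — fixpoint reached.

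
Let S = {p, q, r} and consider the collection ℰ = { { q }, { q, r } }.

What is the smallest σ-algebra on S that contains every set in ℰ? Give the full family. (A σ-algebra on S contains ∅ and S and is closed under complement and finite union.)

Answer: σ(ℰ) = { {  }, { p }, { q }, { r }, { p, q }, { p, r }, { q, r }, S }

Derivation:
Initial family (4 sets): { {  }, { q }, { q, r }, S }.
Round 1: 2 new —
  { p }  = ᶜ of { q, r }
  { p, r }  = ᶜ of { q }
  — 6 sets.
Round 2: 1 new —
  { p, q }  = { q } ∪ { p }
  — 7 sets.
Round 3: +1 →
  { r }  = ᶜ of { p, q }
  — 8 sets.
Round 4: no new sets; the family is a σ-algebra.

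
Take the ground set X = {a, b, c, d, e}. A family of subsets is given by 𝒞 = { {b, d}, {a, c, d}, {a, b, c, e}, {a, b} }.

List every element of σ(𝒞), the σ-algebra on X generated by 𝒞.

|σ(𝒞)| = 32.  σ(𝒞) = { {}, {a}, {b}, {c}, {d}, {e}, {a, b}, {a, c}, {a, d}, {a, e}, {b, c}, {b, d}, {b, e}, {c, d}, {c, e}, {d, e}, {a, b, c}, {a, b, d}, {a, b, e}, {a, c, d}, {a, c, e}, {a, d, e}, {b, c, d}, {b, c, e}, {b, d, e}, {c, d, e}, {a, b, c, d}, {a, b, c, e}, {a, b, d, e}, {a, c, d, e}, {b, c, d, e}, X }

Derivation:
Start: 𝒞 ∪ {∅, X} = { {}, {a, b}, {b, d}, {a, c, d}, {a, b, c, e}, X }.
Pass 1: 6 new —
  {d}  = {a, b, c, e}ᶜ
  {b, e}  = {a, c, d}ᶜ
  {a, b, d}  = {a, b} ∪ {b, d}
  {a, c, e}  = {b, d}ᶜ
  {c, d, e}  = {a, b}ᶜ
  {a, b, c, d}  = {a, c, d} ∪ {a, b}
Pass 2: 7 new —
  {e}  = {a, b, c, d}ᶜ
  {c, e}  = {a, b, d}ᶜ
  {a, b, e}  = {b, e} ∪ {a, b}
  {b, d, e}  = {b, e} ∪ {d}
  {a, b, d, e}  = {b, e} ∪ {a, b, d}
  {a, c, d, e}  = {c, d, e} ∪ {a, c, e}
  {b, c, d, e}  = {b, e} ∪ {c, d, e}
Pass 3 adds 7:
  {a}  = {b, c, d, e}ᶜ
  {b}  = {a, c, d, e}ᶜ
  {c}  = {a, b, d, e}ᶜ
  {a, c}  = {b, d, e}ᶜ
  {c, d}  = {a, b, e}ᶜ
  {d, e}  = {e} ∪ {d}
  {b, c, e}  = {b, e} ∪ {c, e}
Pass 4 (6 new):
  {a, d}  = {b, c, e}ᶜ
  {a, e}  = {e} ∪ {a}
  {b, c}  = {b} ∪ {c}
  {a, b, c}  = {d, e}ᶜ
  {a, d, e}  = {d, e} ∪ {a}
  {b, c, d}  = {c, d} ∪ {b}
Pass 5: stable.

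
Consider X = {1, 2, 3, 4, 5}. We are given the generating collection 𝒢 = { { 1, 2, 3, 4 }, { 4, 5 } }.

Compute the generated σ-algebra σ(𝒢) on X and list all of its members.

Initial family (4 sets): { {  }, { 4, 5 }, { 1, 2, 3, 4 }, X }.
Iteration 1. New:
  { 5 }  = ᶜ of { 1, 2, 3, 4 }
  { 1, 2, 3 }  = ᶜ of { 4, 5 }
  (now 6)
Iteration 2. New:
  { 1, 2, 3, 5 }  = { 1, 2, 3 } ∪ { 5 }
  (now 7)
Iteration 3 adds 1:
  { 4 }  = ᶜ of { 1, 2, 3, 5 }
  (now 8)
Iteration 4 adds nothing — fixpoint reached.

|σ(𝒢)| = 8.  σ(𝒢) = { {  }, { 4 }, { 5 }, { 4, 5 }, { 1, 2, 3 }, { 1, 2, 3, 4 }, { 1, 2, 3, 5 }, X }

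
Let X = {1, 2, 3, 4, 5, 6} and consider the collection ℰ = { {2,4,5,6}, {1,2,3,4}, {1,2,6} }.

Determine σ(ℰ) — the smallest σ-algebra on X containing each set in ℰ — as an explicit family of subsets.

Seed the family with ℰ together with ∅ and X: { ∅, {1,2,6}, {1,2,3,4}, {2,4,5,6}, X }.
Pass 1 adds 5:
  {1,3}  = X∖{2,4,5,6}
  {5,6}  = X∖{1,2,3,4}
  {3,4,5}  = X∖{1,2,6}
  {1,2,3,4,6}  = {1,2,6} ∪ {1,2,3,4}
  {1,2,4,5,6}  = {2,4,5,6} ∪ {1,2,6}
  |family| = 10
Pass 2: +9 →
  {3}  = X∖{1,2,4,5,6}
  {5}  = X∖{1,2,3,4,6}
  {1,2,3,6}  = {1,3} ∪ {1,2,6}
  {1,2,5,6}  = {5,6} ∪ {1,2,6}
  {1,3,4,5}  = {3,4,5} ∪ {1,3}
  {1,3,5,6}  = {5,6} ∪ {1,3}
  {3,4,5,6}  = {3,4,5} ∪ {5,6}
  {1,2,3,4,5}  = {3,4,5} ∪ {1,2,3,4}
  {2,3,4,5,6}  = {3,4,5} ∪ {2,4,5,6}
  |family| = 19
Pass 3 adds 12:
  {1}  = X∖{2,3,4,5,6}
  {6}  = X∖{1,2,3,4,5}
  {1,2}  = X∖{3,4,5,6}
  {2,4}  = X∖{1,3,5,6}
  {2,6}  = X∖{1,3,4,5}
  {3,4}  = X∖{1,2,5,6}
  {3,5}  = {5} ∪ {3}
  {4,5}  = X∖{1,2,3,6}
  {1,3,5}  = {1,3} ∪ {5}
  {3,5,6}  = {5,6} ∪ {3}
  {1,2,3,5,6}  = {5,6} ∪ {1,2,3,6}
  {1,3,4,5,6}  = {3,4,5} ∪ {1,3,5,6}
  |family| = 31
Pass 4. New:
  {2}  = X∖{1,3,4,5,6}
  {4}  = X∖{1,2,3,5,6}
  {1,5}  = {5} ∪ {1}
  {1,6}  = {6} ∪ {1}
  {3,6}  = {6} ∪ {3}
  {1,2,3}  = {1,2} ∪ {3}
  {1,2,4}  = X∖{3,5,6}
  {1,2,5}  = {1,2} ∪ {5}
  {1,3,4}  = {3,4} ∪ {1,3}
  {1,3,6}  = {6} ∪ {1,3}
  {1,4,5}  = {4,5} ∪ {1}
  {1,5,6}  = {5,6} ∪ {1}
  {2,3,4}  = {3,4} ∪ {2,4}
  {2,3,6}  = {2,6} ∪ {3}
  {2,4,5}  = {5} ∪ {2,4}
  {2,4,6}  = X∖{1,3,5}
  {2,5,6}  = {5,6} ∪ {2,6}
  {3,4,6}  = {3,4} ∪ {6}
  {4,5,6}  = {5,6} ∪ {4,5}
  {1,2,3,5}  = {1,2} ∪ {1,3,5}
  {1,2,4,5}  = {1,2} ∪ {4,5}
  {1,2,4,6}  = X∖{3,5}
  {2,3,4,5}  = {3,4,5} ∪ {2,4}
  {2,3,4,6}  = {3,4} ∪ {2,6}
  {2,3,5,6}  = {2,6} ∪ {3,5,6}
  |family| = 56
Pass 5 (8 new):
  {1,4}  = X∖{2,3,5,6}
  {2,3}  = {2} ∪ {3}
  {2,5}  = {2} ∪ {5}
  {4,6}  = X∖{1,2,3,5}
  {1,4,6}  = {1,6} ∪ {4}
  {2,3,5}  = {2} ∪ {3,5}
  {1,3,4,6}  = {3,4} ∪ {1,3,6}
  {1,4,5,6}  = {1,6} ∪ {4,5}
  |family| = 64
After Pass 6 the family is unchanged; done.

Therefore σ(ℰ) = { ∅, {1}, {2}, {3}, {4}, {5}, {6}, {1,2}, {1,3}, {1,4}, {1,5}, {1,6}, {2,3}, {2,4}, {2,5}, {2,6}, {3,4}, {3,5}, {3,6}, {4,5}, {4,6}, {5,6}, {1,2,3}, {1,2,4}, {1,2,5}, {1,2,6}, {1,3,4}, {1,3,5}, {1,3,6}, {1,4,5}, {1,4,6}, {1,5,6}, {2,3,4}, {2,3,5}, {2,3,6}, {2,4,5}, {2,4,6}, {2,5,6}, {3,4,5}, {3,4,6}, {3,5,6}, {4,5,6}, {1,2,3,4}, {1,2,3,5}, {1,2,3,6}, {1,2,4,5}, {1,2,4,6}, {1,2,5,6}, {1,3,4,5}, {1,3,4,6}, {1,3,5,6}, {1,4,5,6}, {2,3,4,5}, {2,3,4,6}, {2,3,5,6}, {2,4,5,6}, {3,4,5,6}, {1,2,3,4,5}, {1,2,3,4,6}, {1,2,3,5,6}, {1,2,4,5,6}, {1,3,4,5,6}, {2,3,4,5,6}, X } (|σ(ℰ)| = 64).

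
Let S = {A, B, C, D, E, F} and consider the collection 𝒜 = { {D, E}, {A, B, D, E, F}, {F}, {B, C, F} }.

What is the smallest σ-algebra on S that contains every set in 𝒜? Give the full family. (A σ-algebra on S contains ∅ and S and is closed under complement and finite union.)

Answer: σ(𝒜) = { {}, {A}, {B}, {C}, {F}, {A, B}, {A, C}, {A, F}, {B, C}, {B, F}, {C, F}, {D, E}, {A, B, C}, {A, B, F}, {A, C, F}, {A, D, E}, {B, C, F}, {B, D, E}, {C, D, E}, {D, E, F}, {A, B, C, F}, {A, B, D, E}, {A, C, D, E}, {A, D, E, F}, {B, C, D, E}, {B, D, E, F}, {C, D, E, F}, {A, B, C, D, E}, {A, B, D, E, F}, {A, C, D, E, F}, {B, C, D, E, F}, S }

Trace:
Initial family (6 sets): { {}, {F}, {D, E}, {B, C, F}, {A, B, D, E, F}, S }.
Iteration 1. New:
  {C}  = {A, B, D, E, F}ᶜ
  {A, D, E}  = {B, C, F}ᶜ
  {D, E, F}  = {D, E} ∪ {F}
  {A, B, C, F}  = {D, E}ᶜ
  {A, B, C, D, E}  = {F}ᶜ
  {B, C, D, E, F}  = {D, E} ∪ {B, C, F}
  (now 12)
Iteration 2: +7 →
  {A}  = {B, C, D, E, F}ᶜ
  {C, F}  = {F} ∪ {C}
  {A, B, C}  = {D, E, F}ᶜ
  {C, D, E}  = {D, E} ∪ {C}
  {A, C, D, E}  = {A, D, E} ∪ {C}
  {A, D, E, F}  = {A, D, E} ∪ {F}
  {C, D, E, F}  = {C} ∪ {D, E, F}
  (now 19)
Iteration 3: 9 new —
  {A, B}  = {C, D, E, F}ᶜ
  {A, C}  = {C} ∪ {A}
  {A, F}  = {F} ∪ {A}
  {B, C}  = {A, D, E, F}ᶜ
  {B, F}  = {A, C, D, E}ᶜ
  {A, B, F}  = {C, D, E}ᶜ
  {A, C, F}  = {C, F} ∪ {A}
  {A, B, D, E}  = {C, F}ᶜ
  {A, C, D, E, F}  = {C, D, E} ∪ {A, D, E, F}
  (now 28)
Iteration 4 adds 4:
  {B}  = {A, C, D, E, F}ᶜ
  {B, D, E}  = {A, C, F}ᶜ
  {B, C, D, E}  = {A, F}ᶜ
  {B, D, E, F}  = {A, C}ᶜ
  (now 32)
Iteration 5: already closed under ᶜ and ∪.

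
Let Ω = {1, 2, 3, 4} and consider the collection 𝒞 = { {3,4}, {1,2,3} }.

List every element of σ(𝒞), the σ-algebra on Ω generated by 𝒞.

Seed the family with 𝒞 together with ∅ and Ω: { {}, {3,4}, {1,2,3}, Ω }.
Iteration 1: +2 →
  {4}  = ᶜ of {1,2,3}
  {1,2}  = ᶜ of {3,4}
  (now 6)
Iteration 2: 1 new —
  {1,2,4}  = {1,2} ∪ {4}
  (now 7)
Iteration 3: 1 new —
  {3}  = ᶜ of {1,2,4}
  (now 8)
Iteration 4: stable.

Therefore σ(𝒞) = { {}, {3}, {4}, {1,2}, {3,4}, {1,2,3}, {1,2,4}, Ω } (|σ(𝒞)| = 8).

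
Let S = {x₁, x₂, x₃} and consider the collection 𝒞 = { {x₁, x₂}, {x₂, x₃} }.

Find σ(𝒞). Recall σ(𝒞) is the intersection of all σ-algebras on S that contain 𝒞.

Take S₀ = 𝒞 ∪ {∅, S} = { {}, {x₁, x₂}, {x₂, x₃}, S }.
Iteration 1. New:
  {x₁}  = complement {x₂, x₃}
  {x₃}  = complement {x₁, x₂}
Iteration 2: +1 →
  {x₁, x₃}  = {x₃} ∪ {x₁}
Iteration 3: 1 new —
  {x₂}  = complement {x₁, x₃}
Iteration 4: no new sets; the family is a σ-algebra.

Therefore σ(𝒞) = { {}, {x₁}, {x₂}, {x₃}, {x₁, x₂}, {x₁, x₃}, {x₂, x₃}, S } (|σ(𝒞)| = 8).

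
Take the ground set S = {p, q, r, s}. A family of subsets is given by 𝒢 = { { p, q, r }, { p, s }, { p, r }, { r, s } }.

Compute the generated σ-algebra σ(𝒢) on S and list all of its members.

|σ(𝒢)| = 16.  σ(𝒢) = { {  }, { p }, { q }, { r }, { s }, { p, q }, { p, r }, { p, s }, { q, r }, { q, s }, { r, s }, { p, q, r }, { p, q, s }, { p, r, s }, { q, r, s }, S }

Working:
Begin from { {  }, { p, r }, { p, s }, { r, s }, { p, q, r }, S } (that is, 𝒢 plus ∅ and S).
Round 1 adds 5:
  { s }  = S∖{ p, q, r }
  { p, q }  = S∖{ r, s }
  { q, r }  = S∖{ p, s }
  { q, s }  = S∖{ p, r }
  { p, r, s }  = { r, s } ∪ { p, s }
  [11 total]
Round 2: 3 new —
  { q }  = S∖{ p, r, s }
  { p, q, s }  = { p, q } ∪ { p, s }
  { q, r, s }  = { r, s } ∪ { q, r }
  [14 total]
Round 3: 2 new —
  { p }  = S∖{ q, r, s }
  { r }  = S∖{ p, q, s }
  [16 total]
Round 4: no new sets; the family is a σ-algebra.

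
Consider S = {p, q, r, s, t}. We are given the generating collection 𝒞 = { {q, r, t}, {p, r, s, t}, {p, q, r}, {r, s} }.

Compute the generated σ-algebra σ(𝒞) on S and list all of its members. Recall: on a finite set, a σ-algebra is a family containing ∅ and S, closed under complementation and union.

Take S₀ = 𝒞 ∪ {∅, S} = { {}, {r, s}, {p, q, r}, {q, r, t}, {p, r, s, t}, S }.
Iteration 1: 7 new —
  {q}  = complement {p, r, s, t}
  {p, s}  = complement {q, r, t}
  {s, t}  = complement {p, q, r}
  {p, q, t}  = complement {r, s}
  {p, q, r, s}  = {r, s} ∪ {p, q, r}
  {p, q, r, t}  = {q, r, t} ∪ {p, q, r}
  {q, r, s, t}  = {r, s} ∪ {q, r, t}
  |family| = 13
Iteration 2 (10 new):
  {p}  = complement {q, r, s, t}
  {s}  = complement {p, q, r, t}
  {t}  = complement {p, q, r, s}
  {p, q, s}  = {q} ∪ {p, s}
  {p, r, s}  = {r, s} ∪ {p, s}
  {p, s, t}  = {s, t} ∪ {p, s}
  {q, r, s}  = {r, s} ∪ {q}
  {q, s, t}  = {q} ∪ {s, t}
  {r, s, t}  = {r, s} ∪ {s, t}
  {p, q, s, t}  = {s, t} ∪ {p, q, t}
  |family| = 23
Iteration 3 (8 new):
  {r}  = complement {p, q, s, t}
  {p, q}  = complement {r, s, t}
  {p, r}  = complement {q, s, t}
  {p, t}  = complement {q, r, s}
  {q, r}  = complement {p, s, t}
  {q, s}  = {q} ∪ {s}
  {q, t}  = complement {p, r, s}
  {r, t}  = complement {p, q, s}
  |family| = 31
Iteration 4: +1 →
  {p, r, t}  = complement {q, s}
  |family| = 32
Iteration 5: closed — nothing new.

|σ(𝒞)| = 32.  σ(𝒞) = { {}, {p}, {q}, {r}, {s}, {t}, {p, q}, {p, r}, {p, s}, {p, t}, {q, r}, {q, s}, {q, t}, {r, s}, {r, t}, {s, t}, {p, q, r}, {p, q, s}, {p, q, t}, {p, r, s}, {p, r, t}, {p, s, t}, {q, r, s}, {q, r, t}, {q, s, t}, {r, s, t}, {p, q, r, s}, {p, q, r, t}, {p, q, s, t}, {p, r, s, t}, {q, r, s, t}, S }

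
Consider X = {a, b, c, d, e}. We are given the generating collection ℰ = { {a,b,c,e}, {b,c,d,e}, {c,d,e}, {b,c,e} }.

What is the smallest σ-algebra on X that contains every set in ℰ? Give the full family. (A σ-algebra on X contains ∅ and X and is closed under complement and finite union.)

σ(ℰ) (16 sets): { {}, {a}, {b}, {d}, {a,b}, {a,d}, {b,d}, {c,e}, {a,b,d}, {a,c,e}, {b,c,e}, {c,d,e}, {a,b,c,e}, {a,c,d,e}, {b,c,d,e}, X }

Working:
Seed the family with ℰ together with ∅ and X: { {}, {b,c,e}, {c,d,e}, {a,b,c,e}, {b,c,d,e}, X }.
Iteration 1: +4 →
  {a}  = complement {b,c,d,e}
  {d}  = complement {a,b,c,e}
  {a,b}  = complement {c,d,e}
  {a,d}  = complement {b,c,e}
Iteration 2: 2 new —
  {a,b,d}  = {a,b} ∪ {a,d}
  {a,c,d,e}  = {c,d,e} ∪ {a,d}
Iteration 3. New:
  {b}  = complement {a,c,d,e}
  {c,e}  = complement {a,b,d}
Iteration 4: +2 →
  {b,d}  = {d} ∪ {b}
  {a,c,e}  = {c,e} ∪ {a}
Iteration 5: no new sets; the family is a σ-algebra.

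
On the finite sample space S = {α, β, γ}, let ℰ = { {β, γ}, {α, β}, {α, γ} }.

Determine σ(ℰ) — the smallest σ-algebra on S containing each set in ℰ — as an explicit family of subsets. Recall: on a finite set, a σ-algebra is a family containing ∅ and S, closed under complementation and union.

σ(ℰ) (8 sets): { ∅, {α}, {β}, {γ}, {α, β}, {α, γ}, {β, γ}, S }

Trace:
Initial family (5 sets): { ∅, {α, β}, {α, γ}, {β, γ}, S }.
Pass 1. New:
  {α}  = S∖{β, γ}
  {β}  = S∖{α, γ}
  {γ}  = S∖{α, β}
  [8 total]
After Pass 2 the family is unchanged; done.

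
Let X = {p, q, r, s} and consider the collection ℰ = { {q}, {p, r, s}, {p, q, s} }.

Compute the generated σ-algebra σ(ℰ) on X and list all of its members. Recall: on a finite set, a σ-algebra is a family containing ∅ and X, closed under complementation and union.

σ(ℰ) (8 sets): { ∅, {q}, {r}, {p, s}, {q, r}, {p, q, s}, {p, r, s}, X }

Derivation:
Initial family (5 sets): { ∅, {q}, {p, q, s}, {p, r, s}, X }.
Iteration 1. New:
  {r}  = ᶜ of {p, q, s}
  (now 6)
Iteration 2 (1 new):
  {q, r}  = {r} ∪ {q}
  (now 7)
Iteration 3: 1 new —
  {p, s}  = ᶜ of {q, r}
  (now 8)
Iteration 4 adds nothing — fixpoint reached.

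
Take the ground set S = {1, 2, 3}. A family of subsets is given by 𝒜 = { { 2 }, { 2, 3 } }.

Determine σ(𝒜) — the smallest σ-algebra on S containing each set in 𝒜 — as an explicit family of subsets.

Take S₀ = 𝒜 ∪ {∅, S} = { {}, { 2 }, { 2, 3 }, S }.
Iteration 1. New:
  { 1 }  = complement { 2, 3 }
  { 1, 3 }  = complement { 2 }
  — 6 sets.
Iteration 2: 1 new —
  { 1, 2 }  = { 2 } ∪ { 1 }
  — 7 sets.
Iteration 3 adds 1:
  { 3 }  = complement { 1, 2 }
  — 8 sets.
Iteration 4: already closed under ᶜ and ∪.

Hence σ(𝒜) has 8 members: { {}, { 1 }, { 2 }, { 3 }, { 1, 2 }, { 1, 3 }, { 2, 3 }, S }.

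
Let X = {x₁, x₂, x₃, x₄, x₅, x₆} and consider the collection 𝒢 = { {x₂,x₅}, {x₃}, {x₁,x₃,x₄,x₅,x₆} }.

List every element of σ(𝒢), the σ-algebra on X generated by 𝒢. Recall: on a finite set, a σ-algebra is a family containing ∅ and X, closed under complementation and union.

Seed the family with 𝒢 together with ∅ and X: { {}, {x₃}, {x₂,x₅}, {x₁,x₃,x₄,x₅,x₆}, X }.
Step 1: +4 →
  {x₂}  = {x₁,x₃,x₄,x₅,x₆}ᶜ
  {x₂,x₃,x₅}  = {x₃} ∪ {x₂,x₅}
  {x₁,x₃,x₄,x₆}  = {x₂,x₅}ᶜ
  {x₁,x₂,x₄,x₅,x₆}  = {x₃}ᶜ
  — 9 sets.
Step 2. New:
  {x₂,x₃}  = {x₂} ∪ {x₃}
  {x₁,x₄,x₆}  = {x₂,x₃,x₅}ᶜ
  {x₁,x₂,x₃,x₄,x₆}  = {x₂} ∪ {x₁,x₃,x₄,x₆}
  — 12 sets.
Step 3: 3 new —
  {x₅}  = {x₁,x₂,x₃,x₄,x₆}ᶜ
  {x₁,x₂,x₄,x₆}  = {x₂} ∪ {x₁,x₄,x₆}
  {x₁,x₄,x₅,x₆}  = {x₂,x₃}ᶜ
  — 15 sets.
Step 4: 1 new —
  {x₃,x₅}  = {x₁,x₂,x₄,x₆}ᶜ
  — 16 sets.
Step 5: already closed under ᶜ and ∪.

|σ(𝒢)| = 16.  σ(𝒢) = { {}, {x₂}, {x₃}, {x₅}, {x₂,x₃}, {x₂,x₅}, {x₃,x₅}, {x₁,x₄,x₆}, {x₂,x₃,x₅}, {x₁,x₂,x₄,x₆}, {x₁,x₃,x₄,x₆}, {x₁,x₄,x₅,x₆}, {x₁,x₂,x₃,x₄,x₆}, {x₁,x₂,x₄,x₅,x₆}, {x₁,x₃,x₄,x₅,x₆}, X }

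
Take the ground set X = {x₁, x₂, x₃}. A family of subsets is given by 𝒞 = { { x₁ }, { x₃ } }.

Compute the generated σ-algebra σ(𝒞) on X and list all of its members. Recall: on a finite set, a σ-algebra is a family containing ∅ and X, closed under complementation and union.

Initial family (4 sets): { {  }, { x₁ }, { x₃ }, X }.
Pass 1: 3 new —
  { x₁, x₂ }  = ᶜ of { x₃ }
  { x₁, x₃ }  = { x₃ } ∪ { x₁ }
  { x₂, x₃ }  = ᶜ of { x₁ }
  — 7 sets.
Pass 2 adds 1:
  { x₂ }  = ᶜ of { x₁, x₃ }
  — 8 sets.
Pass 3: closed — nothing new.

Therefore σ(𝒞) = { {  }, { x₁ }, { x₂ }, { x₃ }, { x₁, x₂ }, { x₁, x₃ }, { x₂, x₃ }, X } (|σ(𝒞)| = 8).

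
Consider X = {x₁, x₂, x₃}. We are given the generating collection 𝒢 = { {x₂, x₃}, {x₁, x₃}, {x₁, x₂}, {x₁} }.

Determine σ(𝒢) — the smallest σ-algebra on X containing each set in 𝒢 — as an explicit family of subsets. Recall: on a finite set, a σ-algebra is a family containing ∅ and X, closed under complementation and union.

Take S₀ = 𝒢 ∪ {∅, X} = { {}, {x₁}, {x₁, x₂}, {x₁, x₃}, {x₂, x₃}, X }.
Step 1: 2 new —
  {x₂}  = {x₁, x₃}ᶜ
  {x₃}  = {x₁, x₂}ᶜ
  (now 8)
Step 2 adds nothing — fixpoint reached.

Therefore σ(𝒢) = { {}, {x₁}, {x₂}, {x₃}, {x₁, x₂}, {x₁, x₃}, {x₂, x₃}, X } (|σ(𝒢)| = 8).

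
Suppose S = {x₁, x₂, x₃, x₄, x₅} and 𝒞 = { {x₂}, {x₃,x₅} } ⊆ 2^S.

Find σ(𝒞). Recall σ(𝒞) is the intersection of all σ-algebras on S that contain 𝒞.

σ(𝒞) = { ∅, {x₂}, {x₁,x₄}, {x₃,x₅}, {x₁,x₂,x₄}, {x₂,x₃,x₅}, {x₁,x₃,x₄,x₅}, S }

Derivation:
Take S₀ = 𝒞 ∪ {∅, S} = { ∅, {x₂}, {x₃,x₅}, S }.
Round 1. New:
  {x₁,x₂,x₄}  = ᶜ of {x₃,x₅}
  {x₂,x₃,x₅}  = {x₃,x₅} ∪ {x₂}
  {x₁,x₃,x₄,x₅}  = ᶜ of {x₂}
  |family| = 7
Round 2 adds 1:
  {x₁,x₄}  = ᶜ of {x₂,x₃,x₅}
  |family| = 8
Round 3: stable.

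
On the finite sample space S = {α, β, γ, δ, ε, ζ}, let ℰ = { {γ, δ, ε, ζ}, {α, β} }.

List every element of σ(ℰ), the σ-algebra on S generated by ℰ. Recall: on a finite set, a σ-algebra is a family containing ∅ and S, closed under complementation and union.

Start: ℰ ∪ {∅, S} = { {}, {α, β}, {γ, δ, ε, ζ}, S }.
Pass 1: stable.

σ(ℰ) = { {}, {α, β}, {γ, δ, ε, ζ}, S }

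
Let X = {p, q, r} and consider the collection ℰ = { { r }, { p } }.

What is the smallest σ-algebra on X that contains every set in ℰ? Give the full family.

Answer: σ(ℰ) = { ∅, { p }, { q }, { r }, { p, q }, { p, r }, { q, r }, X }

Trace:
Take S₀ = ℰ ∪ {∅, X} = { ∅, { p }, { r }, X }.
Pass 1 (3 new):
  { p, q }  = ᶜ of { r }
  { p, r }  = { r } ∪ { p }
  { q, r }  = ᶜ of { p }
  (now 7)
Pass 2: +1 →
  { q }  = ᶜ of { p, r }
  (now 8)
Pass 3: closed — nothing new.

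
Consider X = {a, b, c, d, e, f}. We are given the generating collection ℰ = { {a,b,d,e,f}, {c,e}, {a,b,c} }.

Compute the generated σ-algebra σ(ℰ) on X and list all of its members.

σ(ℰ) (16 sets): { ∅, {c}, {e}, {a,b}, {c,e}, {d,f}, {a,b,c}, {a,b,e}, {c,d,f}, {d,e,f}, {a,b,c,e}, {a,b,d,f}, {c,d,e,f}, {a,b,c,d,f}, {a,b,d,e,f}, X }

Check:
Begin from { ∅, {c,e}, {a,b,c}, {a,b,d,e,f}, X } (that is, ℰ plus ∅ and X).
Step 1. New:
  {c}  = ᶜ of {a,b,d,e,f}
  {d,e,f}  = ᶜ of {a,b,c}
  {a,b,c,e}  = {a,b,c} ∪ {c,e}
  {a,b,d,f}  = ᶜ of {c,e}
  (now 9)
Step 2: +3 →
  {d,f}  = ᶜ of {a,b,c,e}
  {c,d,e,f}  = {c} ∪ {d,e,f}
  {a,b,c,d,f}  = {a,b,c} ∪ {a,b,d,f}
  (now 12)
Step 3 (3 new):
  {e}  = ᶜ of {a,b,c,d,f}
  {a,b}  = ᶜ of {c,d,e,f}
  {c,d,f}  = {c} ∪ {d,f}
  (now 15)
Step 4: 1 new —
  {a,b,e}  = ᶜ of {c,d,f}
  (now 16)
Step 5: no new sets; the family is a σ-algebra.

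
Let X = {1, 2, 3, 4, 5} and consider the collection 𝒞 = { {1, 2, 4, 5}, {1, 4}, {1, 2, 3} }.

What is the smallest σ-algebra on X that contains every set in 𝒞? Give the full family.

Answer: σ(𝒞) = { ∅, {1}, {2}, {3}, {4}, {5}, {1, 2}, {1, 3}, {1, 4}, {1, 5}, {2, 3}, {2, 4}, {2, 5}, {3, 4}, {3, 5}, {4, 5}, {1, 2, 3}, {1, 2, 4}, {1, 2, 5}, {1, 3, 4}, {1, 3, 5}, {1, 4, 5}, {2, 3, 4}, {2, 3, 5}, {2, 4, 5}, {3, 4, 5}, {1, 2, 3, 4}, {1, 2, 3, 5}, {1, 2, 4, 5}, {1, 3, 4, 5}, {2, 3, 4, 5}, X }

Check:
Start: 𝒞 ∪ {∅, X} = { ∅, {1, 4}, {1, 2, 3}, {1, 2, 4, 5}, X }.
Iteration 1: +4 →
  {3}  = ᶜ of {1, 2, 4, 5}
  {4, 5}  = ᶜ of {1, 2, 3}
  {2, 3, 5}  = ᶜ of {1, 4}
  {1, 2, 3, 4}  = {1, 2, 3} ∪ {1, 4}
  (now 9)
Iteration 2: +6 →
  {5}  = ᶜ of {1, 2, 3, 4}
  {1, 3, 4}  = {3} ∪ {1, 4}
  {1, 4, 5}  = {4, 5} ∪ {1, 4}
  {3, 4, 5}  = {4, 5} ∪ {3}
  {1, 2, 3, 5}  = {1, 2, 3} ∪ {2, 3, 5}
  {2, 3, 4, 5}  = {4, 5} ∪ {2, 3, 5}
  (now 15)
Iteration 3 adds 7:
  {1}  = ᶜ of {2, 3, 4, 5}
  {4}  = ᶜ of {1, 2, 3, 5}
  {1, 2}  = ᶜ of {3, 4, 5}
  {2, 3}  = ᶜ of {1, 4, 5}
  {2, 5}  = ᶜ of {1, 3, 4}
  {3, 5}  = {3} ∪ {5}
  {1, 3, 4, 5}  = {4, 5} ∪ {1, 3, 4}
  (now 22)
Iteration 4: +9 →
  {2}  = ᶜ of {1, 3, 4, 5}
  {1, 3}  = {3} ∪ {1}
  {1, 5}  = {5} ∪ {1}
  {3, 4}  = {3} ∪ {4}
  {1, 2, 4}  = ᶜ of {3, 5}
  {1, 2, 5}  = {2, 5} ∪ {1, 2}
  {1, 3, 5}  = {3, 5} ∪ {1}
  {2, 3, 4}  = {2, 3} ∪ {4}
  {2, 4, 5}  = {2, 5} ∪ {4, 5}
  (now 31)
Iteration 5 (1 new):
  {2, 4}  = ᶜ of {1, 3, 5}
  (now 32)
After Iteration 6 the family is unchanged; done.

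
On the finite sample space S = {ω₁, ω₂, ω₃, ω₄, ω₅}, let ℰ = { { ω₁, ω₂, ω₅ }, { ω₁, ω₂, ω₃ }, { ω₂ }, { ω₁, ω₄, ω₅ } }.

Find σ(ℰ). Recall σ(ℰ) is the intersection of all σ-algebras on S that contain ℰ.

Initial family (6 sets): { {  }, { ω₂ }, { ω₁, ω₂, ω₃ }, { ω₁, ω₂, ω₅ }, { ω₁, ω₄, ω₅ }, S }.
Pass 1: 6 new —
  { ω₂, ω₃ }  = S∖{ ω₁, ω₄, ω₅ }
  { ω₃, ω₄ }  = S∖{ ω₁, ω₂, ω₅ }
  { ω₄, ω₅ }  = S∖{ ω₁, ω₂, ω₃ }
  { ω₁, ω₂, ω₃, ω₅ }  = { ω₁, ω₂, ω₅ } ∪ { ω₁, ω₂, ω₃ }
  { ω₁, ω₂, ω₄, ω₅ }  = { ω₁, ω₄, ω₅ } ∪ { ω₁, ω₂, ω₅ }
  { ω₁, ω₃, ω₄, ω₅ }  = S∖{ ω₂ }
  (now 12)
Pass 2: 7 new —
  { ω₃ }  = S∖{ ω₁, ω₂, ω₄, ω₅ }
  { ω₄ }  = S∖{ ω₁, ω₂, ω₃, ω₅ }
  { ω₂, ω₃, ω₄ }  = { ω₃, ω₄ } ∪ { ω₂ }
  { ω₂, ω₄, ω₅ }  = { ω₂ } ∪ { ω₄, ω₅ }
  { ω₃, ω₄, ω₅ }  = { ω₃, ω₄ } ∪ { ω₄, ω₅ }
  { ω₁, ω₂, ω₃, ω₄ }  = { ω₃, ω₄ } ∪ { ω₁, ω₂, ω₃ }
  { ω₂, ω₃, ω₄, ω₅ }  = { ω₄, ω₅ } ∪ { ω₂, ω₃ }
  (now 19)
Pass 3: +6 →
  { ω₁ }  = S∖{ ω₂, ω₃, ω₄, ω₅ }
  { ω₅ }  = S∖{ ω₁, ω₂, ω₃, ω₄ }
  { ω₁, ω₂ }  = S∖{ ω₃, ω₄, ω₅ }
  { ω₁, ω₃ }  = S∖{ ω₂, ω₄, ω₅ }
  { ω₁, ω₅ }  = S∖{ ω₂, ω₃, ω₄ }
  { ω₂, ω₄ }  = { ω₂ } ∪ { ω₄ }
  (now 25)
Pass 4: +7 →
  { ω₁, ω₄ }  = { ω₄ } ∪ { ω₁ }
  { ω₂, ω₅ }  = { ω₂ } ∪ { ω₅ }
  { ω₃, ω₅ }  = { ω₅ } ∪ { ω₃ }
  { ω₁, ω₂, ω₄ }  = { ω₁, ω₂ } ∪ { ω₄ }
  { ω₁, ω₃, ω₄ }  = { ω₃, ω₄ } ∪ { ω₁, ω₃ }
  { ω₁, ω₃, ω₅ }  = S∖{ ω₂, ω₄ }
  { ω₂, ω₃, ω₅ }  = { ω₅ } ∪ { ω₂, ω₃ }
  (now 32)
Pass 5: no new sets; the family is a σ-algebra.

Hence σ(ℰ) has 32 members: { {  }, { ω₁ }, { ω₂ }, { ω₃ }, { ω₄ }, { ω₅ }, { ω₁, ω₂ }, { ω₁, ω₃ }, { ω₁, ω₄ }, { ω₁, ω₅ }, { ω₂, ω₃ }, { ω₂, ω₄ }, { ω₂, ω₅ }, { ω₃, ω₄ }, { ω₃, ω₅ }, { ω₄, ω₅ }, { ω₁, ω₂, ω₃ }, { ω₁, ω₂, ω₄ }, { ω₁, ω₂, ω₅ }, { ω₁, ω₃, ω₄ }, { ω₁, ω₃, ω₅ }, { ω₁, ω₄, ω₅ }, { ω₂, ω₃, ω₄ }, { ω₂, ω₃, ω₅ }, { ω₂, ω₄, ω₅ }, { ω₃, ω₄, ω₅ }, { ω₁, ω₂, ω₃, ω₄ }, { ω₁, ω₂, ω₃, ω₅ }, { ω₁, ω₂, ω₄, ω₅ }, { ω₁, ω₃, ω₄, ω₅ }, { ω₂, ω₃, ω₄, ω₅ }, S }.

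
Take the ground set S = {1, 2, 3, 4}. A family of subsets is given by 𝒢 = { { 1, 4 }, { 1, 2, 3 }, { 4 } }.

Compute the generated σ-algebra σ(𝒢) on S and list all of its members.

σ(𝒢) (8 sets): { {  }, { 1 }, { 4 }, { 1, 4 }, { 2, 3 }, { 1, 2, 3 }, { 2, 3, 4 }, S }

Derivation:
Seed the family with 𝒢 together with ∅ and S: { {  }, { 4 }, { 1, 4 }, { 1, 2, 3 }, S }.
Iteration 1. New:
  { 2, 3 }  = ᶜ of { 1, 4 }
  — 6 sets.
Iteration 2 (1 new):
  { 2, 3, 4 }  = { 4 } ∪ { 2, 3 }
  — 7 sets.
Iteration 3. New:
  { 1 }  = ᶜ of { 2, 3, 4 }
  — 8 sets.
Iteration 4: no new sets; the family is a σ-algebra.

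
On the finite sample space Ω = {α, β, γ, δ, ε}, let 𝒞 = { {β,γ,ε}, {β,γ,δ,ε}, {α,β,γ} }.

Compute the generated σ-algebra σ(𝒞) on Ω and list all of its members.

Start: 𝒞 ∪ {∅, Ω} = { ∅, {α,β,γ}, {β,γ,ε}, {β,γ,δ,ε}, Ω }.
Pass 1: 4 new —
  {α}  = ᶜ of {β,γ,δ,ε}
  {α,δ}  = ᶜ of {β,γ,ε}
  {δ,ε}  = ᶜ of {α,β,γ}
  {α,β,γ,ε}  = {β,γ,ε} ∪ {α,β,γ}
Pass 2. New:
  {δ}  = ᶜ of {α,β,γ,ε}
  {α,δ,ε}  = {δ,ε} ∪ {α,δ}
  {α,β,γ,δ}  = {α,β,γ} ∪ {α,δ}
Pass 3: +2 →
  {ε}  = ᶜ of {α,β,γ,δ}
  {β,γ}  = ᶜ of {α,δ,ε}
Pass 4. New:
  {α,ε}  = {ε} ∪ {α}
  {β,γ,δ}  = {β,γ} ∪ {δ}
Pass 5: stable.

σ(𝒞) = { ∅, {α}, {δ}, {ε}, {α,δ}, {α,ε}, {β,γ}, {δ,ε}, {α,β,γ}, {α,δ,ε}, {β,γ,δ}, {β,γ,ε}, {α,β,γ,δ}, {α,β,γ,ε}, {β,γ,δ,ε}, Ω }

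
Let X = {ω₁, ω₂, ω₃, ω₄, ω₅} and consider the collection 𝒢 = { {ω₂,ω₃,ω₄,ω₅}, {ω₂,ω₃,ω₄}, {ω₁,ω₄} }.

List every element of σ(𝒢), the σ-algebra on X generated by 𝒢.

Answer: σ(𝒢) = { ∅, {ω₁}, {ω₄}, {ω₅}, {ω₁,ω₄}, {ω₁,ω₅}, {ω₂,ω₃}, {ω₄,ω₅}, {ω₁,ω₂,ω₃}, {ω₁,ω₄,ω₅}, {ω₂,ω₃,ω₄}, {ω₂,ω₃,ω₅}, {ω₁,ω₂,ω₃,ω₄}, {ω₁,ω₂,ω₃,ω₅}, {ω₂,ω₃,ω₄,ω₅}, X }

Trace:
Initial family (5 sets): { ∅, {ω₁,ω₄}, {ω₂,ω₃,ω₄}, {ω₂,ω₃,ω₄,ω₅}, X }.
Pass 1 (4 new):
  {ω₁}  = complement {ω₂,ω₃,ω₄,ω₅}
  {ω₁,ω₅}  = complement {ω₂,ω₃,ω₄}
  {ω₂,ω₃,ω₅}  = complement {ω₁,ω₄}
  {ω₁,ω₂,ω₃,ω₄}  = {ω₂,ω₃,ω₄} ∪ {ω₁,ω₄}
Pass 2: 3 new —
  {ω₅}  = complement {ω₁,ω₂,ω₃,ω₄}
  {ω₁,ω₄,ω₅}  = {ω₁,ω₄} ∪ {ω₁,ω₅}
  {ω₁,ω₂,ω₃,ω₅}  = {ω₂,ω₃,ω₅} ∪ {ω₁,ω₅}
Pass 3: +2 →
  {ω₄}  = complement {ω₁,ω₂,ω₃,ω₅}
  {ω₂,ω₃}  = complement {ω₁,ω₄,ω₅}
Pass 4 (2 new):
  {ω₄,ω₅}  = {ω₄} ∪ {ω₅}
  {ω₁,ω₂,ω₃}  = {ω₂,ω₃} ∪ {ω₁}
After Pass 5 the family is unchanged; done.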